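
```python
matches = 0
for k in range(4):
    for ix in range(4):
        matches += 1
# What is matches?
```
Trace:
  matches=0
  matches=1, k=0, ix=0
  matches=2, k=0, ix=1
  matches=3, k=0, ix=2
  matches=4, k=0, ix=3
  matches=5, k=1, ix=0
  matches=6, k=1, ix=1
  matches=7, k=1, ix=2
  matches=8, k=1, ix=3
  matches=9, k=2, ix=0
  matches=10, k=2, ix=1
  matches=11, k=2, ix=2
  matches=12, k=2, ix=3
  matches=13, k=3, ix=0
  matches=14, k=3, ix=1
  matches=15, k=3, ix=2
  matches=16, k=3, ix=3

Final answer: 16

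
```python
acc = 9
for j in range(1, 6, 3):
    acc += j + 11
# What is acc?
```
Trace:
  acc=9
  acc=21, j=1
  acc=36, j=4

Final answer: 36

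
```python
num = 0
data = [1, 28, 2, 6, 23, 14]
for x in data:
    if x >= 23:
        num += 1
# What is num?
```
Trace:
  num=0
  num=0, x=1
  num=1, x=28
  num=1, x=2
  num=1, x=6
  num=2, x=23
  num=2, x=14

Final answer: 2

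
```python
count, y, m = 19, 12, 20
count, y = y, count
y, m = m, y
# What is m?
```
Trace:
  count=19, y=12, m=20
  count=12, y=19, m=20
  count=12, y=20, m=19

Final answer: 19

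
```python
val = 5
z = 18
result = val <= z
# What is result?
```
Trace:
  val=5
  val=5, z=18
  val=5, z=18, result=True

Final answer: True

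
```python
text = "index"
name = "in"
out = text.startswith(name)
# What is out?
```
Trace:
  text='index'
  text='index', name='in'
  text='index', name='in', out=True

Final answer: True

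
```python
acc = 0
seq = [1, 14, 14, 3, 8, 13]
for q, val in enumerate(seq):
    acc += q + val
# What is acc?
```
Trace:
  acc=0
  acc=1, q=0, val=1
  acc=16, q=1, val=14
  acc=32, q=2, val=14
  acc=38, q=3, val=3
  acc=50, q=4, val=8
  acc=68, q=5, val=13

Final answer: 68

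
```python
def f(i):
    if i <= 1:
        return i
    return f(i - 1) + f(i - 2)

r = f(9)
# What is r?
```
Call trace (a repeated sub-call is expanded the first time; later identical calls just restate its return value):
f(i=9)
  f(i=8)
    f(i=7)
      f(i=6)
        f(i=5)
          f(i=4)
            f(i=3)
              f(i=2)
                f(i=1)
                -> return 1
                f(i=0)
                -> return 0
              -> return 1
              f(i=1)
              -> return 1
            -> return 2
            f(i=2) -> return 1  (same call as traced above)
          -> return 3
          f(i=3) -> return 2  (same call as traced above)
        -> return 5
        f(i=4) -> return 3  (same call as traced above)
      -> return 8
      f(i=5) -> return 5  (same call as traced above)
    -> return 13
    f(i=6) -> return 8  (same call as traced above)
  -> return 21
  f(i=7) -> return 13  (same call as traced above)
-> return 34

Final answer: 34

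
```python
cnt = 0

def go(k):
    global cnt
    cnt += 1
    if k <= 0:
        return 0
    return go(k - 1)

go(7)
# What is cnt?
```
Call trace:
go(k=7)
  go(k=6)
    go(k=5)
      go(k=4)
        go(k=3)
          go(k=2)
            go(k=1)
              go(k=0)
              -> return 0
            -> return 0
          -> return 0
        -> return 0
      -> return 0
    -> return 0
  -> return 0
-> return 0

cnt is incremented once per call. go is entered once for each k = 7, 6, 5, 4, 3, 2, 1, 0 (the k <= 0 call returns without recursing), i.e. 7 + 1 calls.
cnt = 8

Final answer: 8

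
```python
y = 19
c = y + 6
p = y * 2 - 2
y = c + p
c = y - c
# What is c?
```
Trace:
  y=19
  y=19, c=25
  y=19, c=25, p=36
  y=61, c=25, p=36
  y=61, c=36, p=36

Final answer: 36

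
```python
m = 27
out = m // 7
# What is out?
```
Trace:
  m=27
  m=27, out=3

Final answer: 3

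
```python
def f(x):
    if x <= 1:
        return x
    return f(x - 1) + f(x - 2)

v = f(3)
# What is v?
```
Call trace:
f(x=3)
  f(x=2)
    f(x=1)
    -> return 1
    f(x=0)
    -> return 0
  -> return 1
  f(x=1)
  -> return 1
-> return 2

Final answer: 2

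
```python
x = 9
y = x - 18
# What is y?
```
Trace:
  x=9
  x=9, y=-9

Final answer: -9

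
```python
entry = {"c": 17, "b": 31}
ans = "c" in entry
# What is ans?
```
Trace:
  entry={'c': 17, 'b': 31}
  entry={'c': 17, 'b': 31}, ans=True

Final answer: True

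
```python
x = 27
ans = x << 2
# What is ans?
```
Trace:
  x=27
  x=27, ans=108

Final answer: 108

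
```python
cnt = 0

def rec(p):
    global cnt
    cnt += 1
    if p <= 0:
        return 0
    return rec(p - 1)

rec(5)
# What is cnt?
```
Call trace:
rec(p=5)
  rec(p=4)
    rec(p=3)
      rec(p=2)
        rec(p=1)
          rec(p=0)
          -> return 0
        -> return 0
      -> return 0
    -> return 0
  -> return 0
-> return 0

cnt is incremented once per call. rec is entered once for each p = 5, 4, 3, 2, 1, 0 (the p <= 0 call returns without recursing), i.e. 5 + 1 calls.
cnt = 6

Final answer: 6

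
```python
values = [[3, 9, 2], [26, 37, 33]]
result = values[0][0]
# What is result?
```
Trace:
  values=[[3, 9, 2], [26, 37, 33]]
  values=[[3, 9, 2], [26, 37, 33]], result=3

Final answer: 3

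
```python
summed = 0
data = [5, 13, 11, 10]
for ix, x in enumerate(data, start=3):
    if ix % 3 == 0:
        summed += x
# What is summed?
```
Trace:
  summed=0
  summed=5, ix=3, x=5
  summed=5, ix=4, x=13
  summed=5, ix=5, x=11
  summed=15, ix=6, x=10

Final answer: 15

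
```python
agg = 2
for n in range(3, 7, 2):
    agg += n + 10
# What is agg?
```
Trace:
  agg=2
  agg=15, n=3
  agg=30, n=5

Final answer: 30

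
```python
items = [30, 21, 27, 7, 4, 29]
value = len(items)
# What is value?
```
Trace:
  items=[30, 21, 27, 7, 4, 29]
  items=[30, 21, 27, 7, 4, 29], value=6

Final answer: 6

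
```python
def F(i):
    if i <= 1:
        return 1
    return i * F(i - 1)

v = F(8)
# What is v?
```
Call trace:
F(i=8)
  F(i=7)
    F(i=6)
      F(i=5)
        F(i=4)
          F(i=3)
            F(i=2)
              F(i=1)
              -> return 1
            -> return 2
          -> return 6
        -> return 24
      -> return 120
    -> return 720
  -> return 5040
-> return 40320

Final answer: 40320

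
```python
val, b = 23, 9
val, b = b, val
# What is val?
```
Trace:
  val=23, b=9
  val=9, b=23

Final answer: 9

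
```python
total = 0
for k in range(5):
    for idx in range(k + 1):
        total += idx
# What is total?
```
Trace:
  total=0
  total=0, k=0, idx=0
  total=0, k=1, idx=0
  total=1, k=1, idx=1
  total=1, k=2, idx=0
  total=2, k=2, idx=1
  total=4, k=2, idx=2
  total=4, k=3, idx=0
  total=5, k=3, idx=1
  total=7, k=3, idx=2
  total=10, k=3, idx=3
  total=10, k=4, idx=0
  total=11, k=4, idx=1
  total=13, k=4, idx=2
  total=16, k=4, idx=3
  total=20, k=4, idx=4

Final answer: 20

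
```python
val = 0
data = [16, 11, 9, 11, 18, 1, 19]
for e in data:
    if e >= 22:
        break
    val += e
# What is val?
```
Trace:
  val=0
  val=16, e=16
  val=27, e=11
  val=36, e=9
  val=47, e=11
  val=65, e=18
  val=66, e=1
  val=85, e=19

Final answer: 85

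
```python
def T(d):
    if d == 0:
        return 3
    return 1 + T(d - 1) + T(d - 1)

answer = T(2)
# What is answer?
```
Call trace (a repeated sub-call is expanded the first time; later identical calls just restate its return value):
T(d=2)
  T(d=1)
    T(d=0)
    -> return 3
    T(d=0)
    -> return 3
  -> return 7
  T(d=1) -> return 7  (same call as traced above)
-> return 15

Final answer: 15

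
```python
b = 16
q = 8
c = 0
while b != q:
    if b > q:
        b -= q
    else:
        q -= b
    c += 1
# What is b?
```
Trace:
  b=16
  b=16, q=8
  b=16, q=8, c=0
  b=8, q=8, c=1

Final answer: 8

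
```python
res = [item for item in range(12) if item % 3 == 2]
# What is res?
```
Trace:
  item=0
  item=1
  item=2
  item=3
  item=4
  item=5
  item=6
  item=7
  item=8
  item=9
  item=10
  item=11
  res=[2, 5, 8, 11]

Final answer: [2, 5, 8, 11]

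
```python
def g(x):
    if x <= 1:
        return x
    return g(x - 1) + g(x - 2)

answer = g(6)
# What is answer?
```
Call trace (a repeated sub-call is expanded the first time; later identical calls just restate its return value):
g(x=6)
  g(x=5)
    g(x=4)
      g(x=3)
        g(x=2)
          g(x=1)
          -> return 1
          g(x=0)
          -> return 0
        -> return 1
        g(x=1)
        -> return 1
      -> return 2
      g(x=2) -> return 1  (same call as traced above)
    -> return 3
    g(x=3) -> return 2  (same call as traced above)
  -> return 5
  g(x=4) -> return 3  (same call as traced above)
-> return 8

Final answer: 8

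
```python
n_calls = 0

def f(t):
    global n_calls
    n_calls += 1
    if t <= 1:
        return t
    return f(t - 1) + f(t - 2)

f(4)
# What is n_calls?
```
Call trace (a repeated sub-call is expanded the first time; later identical calls just restate its return value):
f(t=4)
  f(t=3)
    f(t=2)
      f(t=1)
      -> return 1
      f(t=0)
      -> return 0
    -> return 1
    f(t=1)
    -> return 1
  -> return 2
  f(t=2) -> return 1  (same call as traced above)
-> return 3

n_calls is incremented once per call, so count the calls in each subtree. Let C(t) = number of calls made by f(t).
C(0) = C(1) = 1 (base case, no recursion); C(t) = 1 + C(t - 1) + C(t - 2) otherwise.
C(2) = 1 + C(1) + C(0) = 1 + 1 + 1 = 3
C(3) = 1 + C(2) + C(1) = 1 + 3 + 1 = 5
C(4) = 1 + C(3) + C(2) = 1 + 5 + 3 = 9
n_calls = C(4) = 9

Final answer: 9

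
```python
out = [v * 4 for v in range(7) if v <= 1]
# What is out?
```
Trace:
  v=0
  v=1
  v=2
  v=3
  v=4
  v=5
  v=6
  out=[0, 4]

Final answer: [0, 4]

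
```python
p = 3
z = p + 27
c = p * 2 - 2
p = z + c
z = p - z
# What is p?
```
Trace:
  p=3
  p=3, z=30
  p=3, z=30, c=4
  p=34, z=30, c=4
  p=34, z=4, c=4

Final answer: 34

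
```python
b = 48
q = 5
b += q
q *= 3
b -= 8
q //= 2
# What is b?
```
Trace:
  b=48
  b=48, q=5
  b=53, q=5
  b=53, q=15
  b=45, q=15
  b=45, q=7

Final answer: 45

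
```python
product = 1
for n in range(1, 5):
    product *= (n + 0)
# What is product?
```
Trace:
  product=1
  product=1, n=1
  product=2, n=2
  product=6, n=3
  product=24, n=4

Final answer: 24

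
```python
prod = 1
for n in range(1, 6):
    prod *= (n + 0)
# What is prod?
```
Trace:
  prod=1
  prod=1, n=1
  prod=2, n=2
  prod=6, n=3
  prod=24, n=4
  prod=120, n=5

Final answer: 120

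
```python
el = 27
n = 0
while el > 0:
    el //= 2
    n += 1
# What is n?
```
Trace:
  el=27
  el=27, n=0
  el=13, n=1
  el=6, n=2
  el=3, n=3
  el=1, n=4
  el=0, n=5

Final answer: 5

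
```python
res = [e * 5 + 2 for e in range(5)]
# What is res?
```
Trace:
  e=0
  e=1
  e=2
  e=3
  e=4
  res=[2, 7, 12, 17, 22]

Final answer: [2, 7, 12, 17, 22]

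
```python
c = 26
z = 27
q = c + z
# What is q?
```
Trace:
  c=26
  c=26, z=27
  c=26, z=27, q=53

Final answer: 53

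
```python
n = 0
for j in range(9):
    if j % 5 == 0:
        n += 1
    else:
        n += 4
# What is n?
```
Trace:
  n=0
  n=1, j=0
  n=5, j=1
  n=9, j=2
  n=13, j=3
  n=17, j=4
  n=18, j=5
  n=22, j=6
  n=26, j=7
  n=30, j=8

Final answer: 30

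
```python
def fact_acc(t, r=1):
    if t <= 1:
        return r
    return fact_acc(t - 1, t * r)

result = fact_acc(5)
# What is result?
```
Call trace:
fact_acc(t=5, r=1)
  fact_acc(t=4, r=5)
    fact_acc(t=3, r=20)
      fact_acc(t=2, r=60)
        fact_acc(t=1, r=120)
        -> return 120
      -> return 120
    -> return 120
  -> return 120
-> return 120

Final answer: 120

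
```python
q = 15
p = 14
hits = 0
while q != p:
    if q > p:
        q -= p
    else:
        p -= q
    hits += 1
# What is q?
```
Trace:
  q=15
  q=15, p=14
  q=15, p=14, hits=0
  q=1, p=14, hits=1
  q=1, p=13, hits=2
  q=1, p=12, hits=3
  q=1, p=11, hits=4
  q=1, p=10, hits=5
  q=1, p=9, hits=6
  q=1, p=8, hits=7
  q=1, p=7, hits=8
  q=1, p=6, hits=9
  q=1, p=5, hits=10
  q=1, p=4, hits=11
  q=1, p=3, hits=12
  q=1, p=2, hits=13
  q=1, p=1, hits=14

Final answer: 1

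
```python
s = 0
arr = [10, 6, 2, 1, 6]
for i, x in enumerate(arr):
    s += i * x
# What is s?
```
Trace:
  s=0
  s=0, i=0, x=10
  s=6, i=1, x=6
  s=10, i=2, x=2
  s=13, i=3, x=1
  s=37, i=4, x=6

Final answer: 37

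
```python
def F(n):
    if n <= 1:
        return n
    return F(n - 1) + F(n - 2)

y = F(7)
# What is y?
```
Call trace (a repeated sub-call is expanded the first time; later identical calls just restate its return value):
F(n=7)
  F(n=6)
    F(n=5)
      F(n=4)
        F(n=3)
          F(n=2)
            F(n=1)
            -> return 1
            F(n=0)
            -> return 0
          -> return 1
          F(n=1)
          -> return 1
        -> return 2
        F(n=2) -> return 1  (same call as traced above)
      -> return 3
      F(n=3) -> return 2  (same call as traced above)
    -> return 5
    F(n=4) -> return 3  (same call as traced above)
  -> return 8
  F(n=5) -> return 5  (same call as traced above)
-> return 13

Final answer: 13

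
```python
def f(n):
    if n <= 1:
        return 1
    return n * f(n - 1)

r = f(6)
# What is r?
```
Call trace:
f(n=6)
  f(n=5)
    f(n=4)
      f(n=3)
        f(n=2)
          f(n=1)
          -> return 1
        -> return 2
      -> return 6
    -> return 24
  -> return 120
-> return 720

Final answer: 720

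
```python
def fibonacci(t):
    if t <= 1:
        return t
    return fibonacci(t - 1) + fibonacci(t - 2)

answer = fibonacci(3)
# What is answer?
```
Call trace:
fibonacci(t=3)
  fibonacci(t=2)
    fibonacci(t=1)
    -> return 1
    fibonacci(t=0)
    -> return 0
  -> return 1
  fibonacci(t=1)
  -> return 1
-> return 2

Final answer: 2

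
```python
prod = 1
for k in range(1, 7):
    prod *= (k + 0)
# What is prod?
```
Trace:
  prod=1
  prod=1, k=1
  prod=2, k=2
  prod=6, k=3
  prod=24, k=4
  prod=120, k=5
  prod=720, k=6

Final answer: 720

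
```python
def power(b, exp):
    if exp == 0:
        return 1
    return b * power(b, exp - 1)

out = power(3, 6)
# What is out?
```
Call trace:
power(b=3, exp=6)
  power(b=3, exp=5)
    power(b=3, exp=4)
      power(b=3, exp=3)
        power(b=3, exp=2)
          power(b=3, exp=1)
            power(b=3, exp=0)
            -> return 1
          -> return 3
        -> return 9
      -> return 27
    -> return 81
  -> return 243
-> return 729

Final answer: 729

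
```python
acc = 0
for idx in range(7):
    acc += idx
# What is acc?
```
Trace:
  acc=0
  acc=0, idx=0
  acc=1, idx=1
  acc=3, idx=2
  acc=6, idx=3
  acc=10, idx=4
  acc=15, idx=5
  acc=21, idx=6

Final answer: 21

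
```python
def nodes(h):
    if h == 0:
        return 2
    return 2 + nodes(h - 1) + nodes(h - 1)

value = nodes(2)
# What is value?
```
Call trace (a repeated sub-call is expanded the first time; later identical calls just restate its return value):
nodes(h=2)
  nodes(h=1)
    nodes(h=0)
    -> return 2
    nodes(h=0)
    -> return 2
  -> return 6
  nodes(h=1) -> return 6  (same call as traced above)
-> return 14

Final answer: 14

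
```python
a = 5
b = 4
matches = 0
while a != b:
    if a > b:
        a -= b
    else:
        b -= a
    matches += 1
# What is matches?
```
Trace:
  a=5
  a=5, b=4
  a=5, b=4, matches=0
  a=1, b=4, matches=1
  a=1, b=3, matches=2
  a=1, b=2, matches=3
  a=1, b=1, matches=4

Final answer: 4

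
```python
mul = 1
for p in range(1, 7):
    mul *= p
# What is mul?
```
Trace:
  mul=1
  mul=1, p=1
  mul=2, p=2
  mul=6, p=3
  mul=24, p=4
  mul=120, p=5
  mul=720, p=6

Final answer: 720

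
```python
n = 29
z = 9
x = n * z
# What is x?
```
Trace:
  n=29
  n=29, z=9
  n=29, z=9, x=261

Final answer: 261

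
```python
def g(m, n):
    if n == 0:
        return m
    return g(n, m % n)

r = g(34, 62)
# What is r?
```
Call trace:
g(m=34, n=62)
  g(m=62, n=34)
    g(m=34, n=28)
      g(m=28, n=6)
        g(m=6, n=4)
          g(m=4, n=2)
            g(m=2, n=0)
            -> return 2
          -> return 2
        -> return 2
      -> return 2
    -> return 2
  -> return 2
-> return 2

Final answer: 2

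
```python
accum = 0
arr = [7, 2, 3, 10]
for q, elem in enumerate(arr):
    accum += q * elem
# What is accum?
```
Trace:
  accum=0
  accum=0, q=0, elem=7
  accum=2, q=1, elem=2
  accum=8, q=2, elem=3
  accum=38, q=3, elem=10

Final answer: 38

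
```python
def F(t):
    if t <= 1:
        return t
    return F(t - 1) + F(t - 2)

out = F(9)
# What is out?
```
Call trace (a repeated sub-call is expanded the first time; later identical calls just restate its return value):
F(t=9)
  F(t=8)
    F(t=7)
      F(t=6)
        F(t=5)
          F(t=4)
            F(t=3)
              F(t=2)
                F(t=1)
                -> return 1
                F(t=0)
                -> return 0
              -> return 1
              F(t=1)
              -> return 1
            -> return 2
            F(t=2) -> return 1  (same call as traced above)
          -> return 3
          F(t=3) -> return 2  (same call as traced above)
        -> return 5
        F(t=4) -> return 3  (same call as traced above)
      -> return 8
      F(t=5) -> return 5  (same call as traced above)
    -> return 13
    F(t=6) -> return 8  (same call as traced above)
  -> return 21
  F(t=7) -> return 13  (same call as traced above)
-> return 34

Final answer: 34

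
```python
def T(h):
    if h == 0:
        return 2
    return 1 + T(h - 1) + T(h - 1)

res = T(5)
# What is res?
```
Call trace (a repeated sub-call is expanded the first time; later identical calls just restate its return value):
T(h=5)
  T(h=4)
    T(h=3)
      T(h=2)
        T(h=1)
          T(h=0)
          -> return 2
          T(h=0)
          -> return 2
        -> return 5
        T(h=1) -> return 5  (same call as traced above)
      -> return 11
      T(h=2) -> return 11  (same call as traced above)
    -> return 23
    T(h=3) -> return 23  (same call as traced above)
  -> return 47
  T(h=4) -> return 47  (same call as traced above)
-> return 95

Final answer: 95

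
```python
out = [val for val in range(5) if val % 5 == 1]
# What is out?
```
Trace:
  val=0
  val=1
  val=2
  val=3
  val=4
  out=[1]

Final answer: [1]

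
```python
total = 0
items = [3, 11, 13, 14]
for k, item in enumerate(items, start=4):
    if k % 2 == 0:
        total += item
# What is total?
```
Trace:
  total=0
  total=3, k=4, item=3
  total=3, k=5, item=11
  total=16, k=6, item=13
  total=16, k=7, item=14

Final answer: 16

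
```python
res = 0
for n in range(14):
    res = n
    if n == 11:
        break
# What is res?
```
Trace:
  res=0
  res=0, n=0
  res=1, n=1
  res=2, n=2
  res=3, n=3
  res=4, n=4
  res=5, n=5
  res=6, n=6
  res=7, n=7
  res=8, n=8
  res=9, n=9
  res=10, n=10
  res=11, n=11

Final answer: 11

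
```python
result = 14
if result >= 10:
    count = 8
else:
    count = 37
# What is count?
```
Trace:
  result=14
  result=14, count=8

Final answer: 8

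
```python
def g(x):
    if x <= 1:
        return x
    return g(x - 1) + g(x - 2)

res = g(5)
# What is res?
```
Call trace (a repeated sub-call is expanded the first time; later identical calls just restate its return value):
g(x=5)
  g(x=4)
    g(x=3)
      g(x=2)
        g(x=1)
        -> return 1
        g(x=0)
        -> return 0
      -> return 1
      g(x=1)
      -> return 1
    -> return 2
    g(x=2) -> return 1  (same call as traced above)
  -> return 3
  g(x=3) -> return 2  (same call as traced above)
-> return 5

Final answer: 5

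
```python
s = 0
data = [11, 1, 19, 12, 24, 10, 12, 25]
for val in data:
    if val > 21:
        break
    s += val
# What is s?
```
Trace:
  s=0
  s=11, val=11
  s=12, val=1
  s=31, val=19
  s=43, val=12
  s=43, val=24

Final answer: 43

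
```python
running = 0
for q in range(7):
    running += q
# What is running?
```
Trace:
  running=0
  running=0, q=0
  running=1, q=1
  running=3, q=2
  running=6, q=3
  running=10, q=4
  running=15, q=5
  running=21, q=6

Final answer: 21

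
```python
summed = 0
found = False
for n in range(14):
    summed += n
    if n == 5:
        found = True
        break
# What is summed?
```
Trace:
  summed=0
  summed=0, found=False
  summed=0, found=False, n=0
  summed=1, found=False, n=1
  summed=3, found=False, n=2
  summed=6, found=False, n=3
  summed=10, found=False, n=4
  summed=15, found=True, n=5

Final answer: 15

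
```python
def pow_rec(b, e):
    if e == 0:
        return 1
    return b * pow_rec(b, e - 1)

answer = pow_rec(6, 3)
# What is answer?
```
Call trace:
pow_rec(b=6, e=3)
  pow_rec(b=6, e=2)
    pow_rec(b=6, e=1)
      pow_rec(b=6, e=0)
      -> return 1
    -> return 6
  -> return 36
-> return 216

Final answer: 216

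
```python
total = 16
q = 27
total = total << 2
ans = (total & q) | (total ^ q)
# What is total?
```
Trace:
  total=16
  total=16, q=27
  total=64, q=27
  total=64, q=27, ans=91

Final answer: 64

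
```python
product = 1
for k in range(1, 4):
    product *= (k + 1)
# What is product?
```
Trace:
  product=1
  product=2, k=1
  product=6, k=2
  product=24, k=3

Final answer: 24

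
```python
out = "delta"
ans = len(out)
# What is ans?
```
Trace:
  out='delta'
  out='delta', ans=5

Final answer: 5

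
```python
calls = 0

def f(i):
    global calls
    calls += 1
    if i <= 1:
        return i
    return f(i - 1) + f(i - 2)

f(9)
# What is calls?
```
Call trace (a repeated sub-call is expanded the first time; later identical calls just restate its return value):
f(i=9)
  f(i=8)
    f(i=7)
      f(i=6)
        f(i=5)
          f(i=4)
            f(i=3)
              f(i=2)
                f(i=1)
                -> return 1
                f(i=0)
                -> return 0
              -> return 1
              f(i=1)
              -> return 1
            -> return 2
            f(i=2) -> return 1  (same call as traced above)
          -> return 3
          f(i=3) -> return 2  (same call as traced above)
        -> return 5
        f(i=4) -> return 3  (same call as traced above)
      -> return 8
      f(i=5) -> return 5  (same call as traced above)
    -> return 13
    f(i=6) -> return 8  (same call as traced above)
  -> return 21
  f(i=7) -> return 13  (same call as traced above)
-> return 34

calls is incremented once per call, so count the calls in each subtree. Let C(i) = number of calls made by f(i).
C(0) = C(1) = 1 (base case, no recursion); C(i) = 1 + C(i - 1) + C(i - 2) otherwise.
C(2) = 1 + C(1) + C(0) = 1 + 1 + 1 = 3
C(3) = 1 + C(2) + C(1) = 1 + 3 + 1 = 5
C(4) = 1 + C(3) + C(2) = 1 + 5 + 3 = 9
C(5) = 1 + C(4) + C(3) = 1 + 9 + 5 = 15
C(6) = 1 + C(5) + C(4) = 1 + 15 + 9 = 25
C(7) = 1 + C(6) + C(5) = 1 + 25 + 15 = 41
C(8) = 1 + C(7) + C(6) = 1 + 41 + 25 = 67
C(9) = 1 + C(8) + C(7) = 1 + 67 + 41 = 109
calls = C(9) = 109

Final answer: 109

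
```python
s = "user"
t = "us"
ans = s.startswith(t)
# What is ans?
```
Trace:
  s='user'
  s='user', t='us'
  s='user', t='us', ans=True

Final answer: True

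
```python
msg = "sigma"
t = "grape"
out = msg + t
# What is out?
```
Trace:
  msg='sigma'
  msg='sigma', t='grape'
  msg='sigma', t='grape', out='sigmagrape'

Final answer: 'sigmagrape'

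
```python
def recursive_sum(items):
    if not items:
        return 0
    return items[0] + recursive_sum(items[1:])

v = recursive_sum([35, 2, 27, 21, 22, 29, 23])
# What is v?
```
Call trace:
recursive_sum(items=[35, 2, 27, 21, 22, 29, 23])
  recursive_sum(items=[2, 27, 21, 22, 29, 23])
    recursive_sum(items=[27, 21, 22, 29, 23])
      recursive_sum(items=[21, 22, 29, 23])
        recursive_sum(items=[22, 29, 23])
          recursive_sum(items=[29, 23])
            recursive_sum(items=[23])
              recursive_sum(items=[])
              -> return 0
            -> return 23
          -> return 52
        -> return 74
      -> return 95
    -> return 122
  -> return 124
-> return 159

Final answer: 159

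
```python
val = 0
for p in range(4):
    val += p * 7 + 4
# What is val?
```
Trace:
  val=0
  val=4, p=0
  val=15, p=1
  val=33, p=2
  val=58, p=3

Final answer: 58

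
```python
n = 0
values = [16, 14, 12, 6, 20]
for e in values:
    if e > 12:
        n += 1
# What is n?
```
Trace:
  n=0
  n=1, e=16
  n=2, e=14
  n=2, e=12
  n=2, e=6
  n=3, e=20

Final answer: 3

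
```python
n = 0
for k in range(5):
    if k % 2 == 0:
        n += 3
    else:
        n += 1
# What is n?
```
Trace:
  n=0
  n=3, k=0
  n=4, k=1
  n=7, k=2
  n=8, k=3
  n=11, k=4

Final answer: 11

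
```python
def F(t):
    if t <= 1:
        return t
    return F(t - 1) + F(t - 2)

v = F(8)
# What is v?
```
Call trace (a repeated sub-call is expanded the first time; later identical calls just restate its return value):
F(t=8)
  F(t=7)
    F(t=6)
      F(t=5)
        F(t=4)
          F(t=3)
            F(t=2)
              F(t=1)
              -> return 1
              F(t=0)
              -> return 0
            -> return 1
            F(t=1)
            -> return 1
          -> return 2
          F(t=2) -> return 1  (same call as traced above)
        -> return 3
        F(t=3) -> return 2  (same call as traced above)
      -> return 5
      F(t=4) -> return 3  (same call as traced above)
    -> return 8
    F(t=5) -> return 5  (same call as traced above)
  -> return 13
  F(t=6) -> return 8  (same call as traced above)
-> return 21

Final answer: 21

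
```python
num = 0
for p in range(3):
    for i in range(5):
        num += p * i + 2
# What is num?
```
Trace:
  num=0
  num=2, p=0, i=0
  num=4, p=0, i=1
  num=6, p=0, i=2
  num=8, p=0, i=3
  num=10, p=0, i=4
  num=12, p=1, i=0
  num=15, p=1, i=1
  num=19, p=1, i=2
  num=24, p=1, i=3
  num=30, p=1, i=4
  num=32, p=2, i=0
  num=36, p=2, i=1
  num=42, p=2, i=2
  num=50, p=2, i=3
  num=60, p=2, i=4

Final answer: 60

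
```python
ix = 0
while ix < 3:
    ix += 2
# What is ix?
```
Trace:
  ix=0
  ix=2
  ix=4

Final answer: 4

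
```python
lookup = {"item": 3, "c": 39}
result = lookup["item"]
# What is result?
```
Trace:
  lookup={'item': 3, 'c': 39}
  lookup={'item': 3, 'c': 39}, result=3

Final answer: 3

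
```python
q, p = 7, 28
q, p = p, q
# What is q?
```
Trace:
  q=7, p=28
  q=28, p=7

Final answer: 28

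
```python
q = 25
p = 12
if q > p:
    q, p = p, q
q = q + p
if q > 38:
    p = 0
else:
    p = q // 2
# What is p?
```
Trace:
  q=25
  q=25, p=12
  q=12, p=25
  q=37, p=25
  q=37, p=18

Final answer: 18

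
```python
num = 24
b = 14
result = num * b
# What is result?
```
Trace:
  num=24
  num=24, b=14
  num=24, b=14, result=336

Final answer: 336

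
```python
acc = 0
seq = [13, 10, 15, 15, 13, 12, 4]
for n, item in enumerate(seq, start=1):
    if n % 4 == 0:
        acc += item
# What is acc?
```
Trace:
  acc=0
  acc=0, n=1, item=13
  acc=0, n=2, item=10
  acc=0, n=3, item=15
  acc=15, n=4, item=15
  acc=15, n=5, item=13
  acc=15, n=6, item=12
  acc=15, n=7, item=4

Final answer: 15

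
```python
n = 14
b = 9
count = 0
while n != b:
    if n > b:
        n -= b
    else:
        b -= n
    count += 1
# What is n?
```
Trace:
  n=14
  n=14, b=9
  n=14, b=9, count=0
  n=5, b=9, count=1
  n=5, b=4, count=2
  n=1, b=4, count=3
  n=1, b=3, count=4
  n=1, b=2, count=5
  n=1, b=1, count=6

Final answer: 1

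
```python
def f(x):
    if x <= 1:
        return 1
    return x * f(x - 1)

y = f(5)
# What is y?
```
Call trace:
f(x=5)
  f(x=4)
    f(x=3)
      f(x=2)
        f(x=1)
        -> return 1
      -> return 2
    -> return 6
  -> return 24
-> return 120

Final answer: 120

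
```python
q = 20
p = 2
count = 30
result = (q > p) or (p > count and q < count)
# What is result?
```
Trace:
  q=20
  q=20, p=2
  q=20, p=2, count=30
  q=20, p=2, count=30, result=True

Final answer: True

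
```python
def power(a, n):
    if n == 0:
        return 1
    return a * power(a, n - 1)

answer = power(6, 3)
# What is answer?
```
Call trace:
power(a=6, n=3)
  power(a=6, n=2)
    power(a=6, n=1)
      power(a=6, n=0)
      -> return 1
    -> return 6
  -> return 36
-> return 216

Final answer: 216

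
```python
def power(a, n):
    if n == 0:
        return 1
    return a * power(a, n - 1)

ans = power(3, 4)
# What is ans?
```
Call trace:
power(a=3, n=4)
  power(a=3, n=3)
    power(a=3, n=2)
      power(a=3, n=1)
        power(a=3, n=0)
        -> return 1
      -> return 3
    -> return 9
  -> return 27
-> return 81

Final answer: 81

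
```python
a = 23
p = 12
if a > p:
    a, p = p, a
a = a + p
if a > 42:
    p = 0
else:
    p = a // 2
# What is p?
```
Trace:
  a=23
  a=23, p=12
  a=12, p=23
  a=35, p=23
  a=35, p=17

Final answer: 17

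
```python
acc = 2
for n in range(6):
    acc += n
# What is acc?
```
Trace:
  acc=2
  acc=2, n=0
  acc=3, n=1
  acc=5, n=2
  acc=8, n=3
  acc=12, n=4
  acc=17, n=5

Final answer: 17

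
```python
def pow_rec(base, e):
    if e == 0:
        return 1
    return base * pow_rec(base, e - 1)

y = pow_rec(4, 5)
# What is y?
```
Call trace:
pow_rec(base=4, e=5)
  pow_rec(base=4, e=4)
    pow_rec(base=4, e=3)
      pow_rec(base=4, e=2)
        pow_rec(base=4, e=1)
          pow_rec(base=4, e=0)
          -> return 1
        -> return 4
      -> return 16
    -> return 64
  -> return 256
-> return 1024

Final answer: 1024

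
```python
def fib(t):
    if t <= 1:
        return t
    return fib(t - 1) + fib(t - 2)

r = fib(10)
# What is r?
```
Call trace (a repeated sub-call is expanded the first time; later identical calls just restate its return value):
fib(t=10)
  fib(t=9)
    fib(t=8)
      fib(t=7)
        fib(t=6)
          fib(t=5)
            fib(t=4)
              fib(t=3)
                fib(t=2)
                  fib(t=1)
                  -> return 1
                  fib(t=0)
                  -> return 0
                -> return 1
                fib(t=1)
                -> return 1
              -> return 2
              fib(t=2) -> return 1  (same call as traced above)
            -> return 3
            fib(t=3) -> return 2  (same call as traced above)
          -> return 5
          fib(t=4) -> return 3  (same call as traced above)
        -> return 8
        fib(t=5) -> return 5  (same call as traced above)
      -> return 13
      fib(t=6) -> return 8  (same call as traced above)
    -> return 21
    fib(t=7) -> return 13  (same call as traced above)
  -> return 34
  fib(t=8) -> return 21  (same call as traced above)
-> return 55

Final answer: 55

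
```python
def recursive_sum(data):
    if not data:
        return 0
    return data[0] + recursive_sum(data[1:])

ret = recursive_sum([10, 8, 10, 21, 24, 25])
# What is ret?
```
Call trace:
recursive_sum(data=[10, 8, 10, 21, 24, 25])
  recursive_sum(data=[8, 10, 21, 24, 25])
    recursive_sum(data=[10, 21, 24, 25])
      recursive_sum(data=[21, 24, 25])
        recursive_sum(data=[24, 25])
          recursive_sum(data=[25])
            recursive_sum(data=[])
            -> return 0
          -> return 25
        -> return 49
      -> return 70
    -> return 80
  -> return 88
-> return 98

Final answer: 98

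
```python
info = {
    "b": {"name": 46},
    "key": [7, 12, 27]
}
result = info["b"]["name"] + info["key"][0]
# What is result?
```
Trace:
  info={'b': {'name': 46}, 'key': [7, 12, 27]}
  info={'b': {'name': 46}, 'key': [7, 12, 27]}, result=53

Final answer: 53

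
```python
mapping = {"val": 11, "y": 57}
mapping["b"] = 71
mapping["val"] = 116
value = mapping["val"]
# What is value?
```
Trace:
  mapping={'val': 11, 'y': 57}
  mapping={'val': 11, 'y': 57, 'b': 71}
  mapping={'val': 116, 'y': 57, 'b': 71}
  mapping={'val': 116, 'y': 57, 'b': 71}, value=116

Final answer: 116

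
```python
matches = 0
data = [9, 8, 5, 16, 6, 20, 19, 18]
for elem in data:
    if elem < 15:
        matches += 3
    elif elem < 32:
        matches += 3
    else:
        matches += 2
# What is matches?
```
Trace:
  matches=0
  matches=3, elem=9
  matches=6, elem=8
  matches=9, elem=5
  matches=12, elem=16
  matches=15, elem=6
  matches=18, elem=20
  matches=21, elem=19
  matches=24, elem=18

Final answer: 24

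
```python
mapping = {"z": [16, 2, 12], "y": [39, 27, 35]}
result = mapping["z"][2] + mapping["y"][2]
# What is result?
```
Trace:
  mapping={'z': [16, 2, 12], 'y': [39, 27, 35]}
  mapping={'z': [16, 2, 12], 'y': [39, 27, 35]}, result=47

Final answer: 47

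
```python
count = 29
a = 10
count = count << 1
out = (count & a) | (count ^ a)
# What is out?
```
Trace:
  count=29
  count=29, a=10
  count=58, a=10
  count=58, a=10, out=58

Final answer: 58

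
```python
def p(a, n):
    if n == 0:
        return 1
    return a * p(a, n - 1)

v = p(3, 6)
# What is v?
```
Call trace:
p(a=3, n=6)
  p(a=3, n=5)
    p(a=3, n=4)
      p(a=3, n=3)
        p(a=3, n=2)
          p(a=3, n=1)
            p(a=3, n=0)
            -> return 1
          -> return 3
        -> return 9
      -> return 27
    -> return 81
  -> return 243
-> return 729

Final answer: 729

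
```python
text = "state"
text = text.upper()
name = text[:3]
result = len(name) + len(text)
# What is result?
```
Trace:
  text='state'
  text='STATE'
  text='STATE', name='STA'
  text='STATE', name='STA', result=8

Final answer: 8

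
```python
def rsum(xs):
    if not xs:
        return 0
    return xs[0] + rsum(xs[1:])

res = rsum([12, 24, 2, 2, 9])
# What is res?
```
Call trace:
rsum(xs=[12, 24, 2, 2, 9])
  rsum(xs=[24, 2, 2, 9])
    rsum(xs=[2, 2, 9])
      rsum(xs=[2, 9])
        rsum(xs=[9])
          rsum(xs=[])
          -> return 0
        -> return 9
      -> return 11
    -> return 13
  -> return 37
-> return 49

Final answer: 49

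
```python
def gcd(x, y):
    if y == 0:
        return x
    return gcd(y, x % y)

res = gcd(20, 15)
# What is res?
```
Call trace:
gcd(x=20, y=15)
  gcd(x=15, y=5)
    gcd(x=5, y=0)
    -> return 5
  -> return 5
-> return 5

Final answer: 5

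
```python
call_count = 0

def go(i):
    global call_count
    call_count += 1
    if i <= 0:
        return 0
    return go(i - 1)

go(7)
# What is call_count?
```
Call trace:
go(i=7)
  go(i=6)
    go(i=5)
      go(i=4)
        go(i=3)
          go(i=2)
            go(i=1)
              go(i=0)
              -> return 0
            -> return 0
          -> return 0
        -> return 0
      -> return 0
    -> return 0
  -> return 0
-> return 0

call_count is incremented once per call. go is entered once for each i = 7, 6, 5, 4, 3, 2, 1, 0 (the i <= 0 call returns without recursing), i.e. 7 + 1 calls.
call_count = 8

Final answer: 8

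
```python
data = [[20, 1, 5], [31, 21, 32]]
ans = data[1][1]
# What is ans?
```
Trace:
  data=[[20, 1, 5], [31, 21, 32]]
  data=[[20, 1, 5], [31, 21, 32]], ans=21

Final answer: 21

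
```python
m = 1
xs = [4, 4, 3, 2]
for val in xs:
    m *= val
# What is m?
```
Trace:
  m=1
  m=4, val=4
  m=16, val=4
  m=48, val=3
  m=96, val=2

Final answer: 96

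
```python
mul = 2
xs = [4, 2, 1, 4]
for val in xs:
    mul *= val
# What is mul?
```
Trace:
  mul=2
  mul=8, val=4
  mul=16, val=2
  mul=16, val=1
  mul=64, val=4

Final answer: 64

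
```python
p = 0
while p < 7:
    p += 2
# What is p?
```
Trace:
  p=0
  p=2
  p=4
  p=6
  p=8

Final answer: 8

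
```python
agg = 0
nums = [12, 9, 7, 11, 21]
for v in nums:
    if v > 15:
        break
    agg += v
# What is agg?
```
Trace:
  agg=0
  agg=12, v=12
  agg=21, v=9
  agg=28, v=7
  agg=39, v=11
  agg=39, v=21

Final answer: 39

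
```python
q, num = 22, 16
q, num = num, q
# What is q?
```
Trace:
  q=22, num=16
  q=16, num=22

Final answer: 16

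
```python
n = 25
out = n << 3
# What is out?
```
Trace:
  n=25
  n=25, out=200

Final answer: 200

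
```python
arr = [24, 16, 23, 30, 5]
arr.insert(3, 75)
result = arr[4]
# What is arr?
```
Trace:
  arr=[24, 16, 23, 30, 5]
  arr=[24, 16, 23, 75, 30, 5]
  arr=[24, 16, 23, 75, 30, 5], result=30

Final answer: [24, 16, 23, 75, 30, 5]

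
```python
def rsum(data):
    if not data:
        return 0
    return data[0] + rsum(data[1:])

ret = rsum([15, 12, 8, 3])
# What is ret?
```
Call trace:
rsum(data=[15, 12, 8, 3])
  rsum(data=[12, 8, 3])
    rsum(data=[8, 3])
      rsum(data=[3])
        rsum(data=[])
        -> return 0
      -> return 3
    -> return 11
  -> return 23
-> return 38

Final answer: 38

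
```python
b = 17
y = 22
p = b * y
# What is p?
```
Trace:
  b=17
  b=17, y=22
  b=17, y=22, p=374

Final answer: 374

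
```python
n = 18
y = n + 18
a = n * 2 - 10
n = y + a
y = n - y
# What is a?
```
Trace:
  n=18
  n=18, y=36
  n=18, y=36, a=26
  n=62, y=36, a=26
  n=62, y=26, a=26

Final answer: 26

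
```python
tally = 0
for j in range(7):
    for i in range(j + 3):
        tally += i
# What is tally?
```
Trace:
  tally=0
  tally=0, j=0, i=0
  tally=1, j=0, i=1
  tally=3, j=0, i=2
  tally=3, j=1, i=0
  tally=4, j=1, i=1
  tally=6, j=1, i=2
  tally=9, j=1, i=3
  tally=9, j=2, i=0
  tally=10, j=2, i=1
  tally=12, j=2, i=2
  tally=15, j=2, i=3
  tally=19, j=2, i=4
  tally=19, j=3, i=0
  tally=20, j=3, i=1
  tally=22, j=3, i=2
  tally=25, j=3, i=3
  tally=29, j=3, i=4
  tally=34, j=3, i=5
  tally=34, j=4, i=0
  tally=35, j=4, i=1
  tally=37, j=4, i=2
  tally=40, j=4, i=3
  tally=44, j=4, i=4
  tally=49, j=4, i=5
  tally=55, j=4, i=6
  tally=55, j=5, i=0
  tally=56, j=5, i=1
  tally=58, j=5, i=2
  tally=61, j=5, i=3
  tally=65, j=5, i=4
  tally=70, j=5, i=5
  tally=76, j=5, i=6
  tally=83, j=5, i=7
  tally=83, j=6, i=0
  tally=84, j=6, i=1
  tally=86, j=6, i=2
  tally=89, j=6, i=3
  tally=93, j=6, i=4
  tally=98, j=6, i=5
  tally=104, j=6, i=6
  tally=111, j=6, i=7
  tally=119, j=6, i=8

Final answer: 119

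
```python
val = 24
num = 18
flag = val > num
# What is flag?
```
Trace:
  val=24
  val=24, num=18
  val=24, num=18, flag=True

Final answer: True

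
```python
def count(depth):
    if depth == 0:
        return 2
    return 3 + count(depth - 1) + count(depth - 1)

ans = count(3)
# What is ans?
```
Call trace (a repeated sub-call is expanded the first time; later identical calls just restate its return value):
count(depth=3)
  count(depth=2)
    count(depth=1)
      count(depth=0)
      -> return 2
      count(depth=0)
      -> return 2
    -> return 7
    count(depth=1) -> return 7  (same call as traced above)
  -> return 17
  count(depth=2) -> return 17  (same call as traced above)
-> return 37

Final answer: 37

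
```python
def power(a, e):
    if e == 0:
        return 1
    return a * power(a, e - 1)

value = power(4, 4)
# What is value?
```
Call trace:
power(a=4, e=4)
  power(a=4, e=3)
    power(a=4, e=2)
      power(a=4, e=1)
        power(a=4, e=0)
        -> return 1
      -> return 4
    -> return 16
  -> return 64
-> return 256

Final answer: 256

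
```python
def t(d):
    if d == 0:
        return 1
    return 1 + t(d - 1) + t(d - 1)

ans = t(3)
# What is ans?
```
Call trace (a repeated sub-call is expanded the first time; later identical calls just restate its return value):
t(d=3)
  t(d=2)
    t(d=1)
      t(d=0)
      -> return 1
      t(d=0)
      -> return 1
    -> return 3
    t(d=1) -> return 3  (same call as traced above)
  -> return 7
  t(d=2) -> return 7  (same call as traced above)
-> return 15

Final answer: 15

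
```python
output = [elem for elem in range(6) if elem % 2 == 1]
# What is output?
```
Trace:
  elem=0
  elem=1
  elem=2
  elem=3
  elem=4
  elem=5
  output=[1, 3, 5]

Final answer: [1, 3, 5]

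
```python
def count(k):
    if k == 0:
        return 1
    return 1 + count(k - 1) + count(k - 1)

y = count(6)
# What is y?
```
Call trace (a repeated sub-call is expanded the first time; later identical calls just restate its return value):
count(k=6)
  count(k=5)
    count(k=4)
      count(k=3)
        count(k=2)
          count(k=1)
            count(k=0)
            -> return 1
            count(k=0)
            -> return 1
          -> return 3
          count(k=1) -> return 3  (same call as traced above)
        -> return 7
        count(k=2) -> return 7  (same call as traced above)
      -> return 15
      count(k=3) -> return 15  (same call as traced above)
    -> return 31
    count(k=4) -> return 31  (same call as traced above)
  -> return 63
  count(k=5) -> return 63  (same call as traced above)
-> return 127

Final answer: 127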